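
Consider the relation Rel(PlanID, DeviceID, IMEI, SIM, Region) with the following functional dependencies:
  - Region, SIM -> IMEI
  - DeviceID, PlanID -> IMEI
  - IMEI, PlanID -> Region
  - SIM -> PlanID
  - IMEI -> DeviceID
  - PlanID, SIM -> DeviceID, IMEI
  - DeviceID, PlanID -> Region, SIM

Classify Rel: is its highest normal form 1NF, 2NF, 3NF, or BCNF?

Candidate keys: {DeviceID, PlanID}, {IMEI, PlanID}, {SIM}. Prime attributes: {DeviceID, IMEI, PlanID, SIM}.
For IMEI -> DeviceID we have {IMEI}⁺ = {DeviceID, IMEI}; {IMEI} is not a superkey, so BCNF fails.
Since {DeviceID} ⊆ prime attributes and every other non-superkey FD also has a prime right side, the schema is in 3NF.

3NF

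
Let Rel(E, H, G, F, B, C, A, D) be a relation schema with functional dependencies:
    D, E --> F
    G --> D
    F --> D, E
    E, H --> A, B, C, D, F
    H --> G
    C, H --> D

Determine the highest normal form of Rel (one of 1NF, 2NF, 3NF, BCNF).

Candidate keys: {E, H}, {F, H}. Prime attributes: {E, F, H}.
D, E --> F: {D, E}⁺ = {D, E, F}, which is not all of the attributes, so the left side is not a superkey — BCNF is violated.
Because {D} is non-prime and the left side of G --> D is not a superkey, the relation is not in 3NF.
{H} is a proper subset of the key {E, H}, and {H}⁺ contains the non-prime attributes {D, G} — a partial dependency, so 2NF is violated.

1NF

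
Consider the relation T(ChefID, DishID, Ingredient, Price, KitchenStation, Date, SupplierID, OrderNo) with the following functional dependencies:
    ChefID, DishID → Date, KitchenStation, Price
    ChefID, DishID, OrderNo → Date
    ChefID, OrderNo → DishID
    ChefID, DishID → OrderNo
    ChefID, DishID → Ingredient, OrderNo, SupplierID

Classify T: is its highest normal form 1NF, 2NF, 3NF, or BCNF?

Candidate keys: {ChefID, DishID}, {ChefID, OrderNo}. Prime attributes: {ChefID, DishID, OrderNo}.
Each dependency's left side is a superkey — BCNF holds.

BCNF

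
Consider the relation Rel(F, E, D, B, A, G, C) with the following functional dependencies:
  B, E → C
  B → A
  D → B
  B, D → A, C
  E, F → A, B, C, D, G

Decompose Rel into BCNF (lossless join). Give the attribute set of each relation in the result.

Candidate key of the original relation: {E, F}.
{A, B, C, D, E, F, G}: {B, E} determines {A, B, C, E} here but is not a superkey — split on B, E → A, C, giving {A, B, C, E} and {B, D, E, F, G}.
{A, B, C, E}: {B} determines {A, B} here but is not a superkey — split on B → A, giving {A, B} and {B, C, E}.
{A, B}: every determinant is a superkey — BCNF.
{B, C, E}: every determinant is a superkey — BCNF.
{B, D, E, F, G}: {D} determines {B, D} here but is not a superkey — split on D → B, giving {B, D} and {D, E, F, G}.
{B, D}: every determinant is a superkey — BCNF.
{D, E, F, G}: every determinant is a superkey — BCNF.

{A, B}; {B, C, E}; {B, D}; {D, E, F, G}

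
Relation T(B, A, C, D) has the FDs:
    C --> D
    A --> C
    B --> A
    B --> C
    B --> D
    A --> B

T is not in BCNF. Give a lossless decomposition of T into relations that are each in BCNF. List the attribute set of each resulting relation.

{A, B, C}; {C, D}

Candidate keys of the original relation: {A}, {B}.
Within {A, B, C, D}: {C}⁺ ∩ {A, B, C, D} = {C, D}, not the whole set, so C --> D violates BCNF; decompose into {C, D} and {A, B, C}.
{C, D} is in BCNF.
{A, B, C} is in BCNF.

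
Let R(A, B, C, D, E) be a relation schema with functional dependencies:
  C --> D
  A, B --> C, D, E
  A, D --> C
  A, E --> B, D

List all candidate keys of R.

{A, B}, {A, E}

Attributes never on any right-hand side: {A} — every candidate key must contain it.
{A, B}⁺ = {A, B, C, D, E} — all of the relation — so {A, B} is a candidate key.
{A, E}⁺ = {A, B, C, D, E} — all of the relation — so {A, E} is a candidate key.
No proper subset of any of these is a key, and no other minimal superkey exists.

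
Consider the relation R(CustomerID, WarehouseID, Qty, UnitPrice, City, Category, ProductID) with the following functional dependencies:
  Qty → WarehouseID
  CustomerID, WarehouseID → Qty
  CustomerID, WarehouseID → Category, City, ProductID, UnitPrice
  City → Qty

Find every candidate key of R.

No FD produces {CustomerID}, so it must be in every candidate key.
{City, CustomerID}⁺ = {Category, City, CustomerID, ProductID, Qty, UnitPrice, WarehouseID}, which is every attribute, so {City, CustomerID} is a candidate key.
{CustomerID, Qty}⁺ = {Category, City, CustomerID, ProductID, Qty, UnitPrice, WarehouseID}, which is every attribute, so {CustomerID, Qty} is a candidate key.
{CustomerID, WarehouseID}⁺ = {Category, City, CustomerID, ProductID, Qty, UnitPrice, WarehouseID}, which is every attribute, so {CustomerID, WarehouseID} is a candidate key.
Any other superkey properly contains one of these, so there are no further candidate keys.

{City, CustomerID}, {CustomerID, Qty}, {CustomerID, WarehouseID}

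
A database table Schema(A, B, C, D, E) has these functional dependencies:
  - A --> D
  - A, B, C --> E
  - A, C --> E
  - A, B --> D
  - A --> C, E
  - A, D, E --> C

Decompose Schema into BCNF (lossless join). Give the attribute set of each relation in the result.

Candidate key of the original relation: {A, B}.
{A, B, C, D, E}: {A} determines {A, C, D, E} here but is not a superkey — split on A --> C, D, E, giving {A, C, D, E} and {A, B}.
{A, C, D, E}: every determinant is a superkey — BCNF.
{A, B}: every determinant is a superkey — BCNF.

{A, B}; {A, C, D, E}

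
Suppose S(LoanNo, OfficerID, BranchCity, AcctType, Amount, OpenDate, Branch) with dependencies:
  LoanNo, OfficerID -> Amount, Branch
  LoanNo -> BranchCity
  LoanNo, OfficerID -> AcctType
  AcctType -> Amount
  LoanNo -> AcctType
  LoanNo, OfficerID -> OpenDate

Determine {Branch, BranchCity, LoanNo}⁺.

{AcctType, Amount, Branch, BranchCity, LoanNo}

Start with {Branch, BranchCity, LoanNo}.
LoanNo -> AcctType applies; add {AcctType} → now {AcctType, Branch, BranchCity, LoanNo}.
AcctType -> Amount applies; add {Amount} → now {AcctType, Amount, Branch, BranchCity, LoanNo}.
No further FD applies.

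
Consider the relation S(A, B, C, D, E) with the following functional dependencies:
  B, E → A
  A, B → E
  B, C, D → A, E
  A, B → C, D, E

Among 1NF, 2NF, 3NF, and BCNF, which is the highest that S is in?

BCNF

Candidate keys: {A, B}, {B, C, D}, {B, E}. Prime attributes: {A, B, C, D, E}.
Every FD has a superkey on the left, so the relation is in BCNF.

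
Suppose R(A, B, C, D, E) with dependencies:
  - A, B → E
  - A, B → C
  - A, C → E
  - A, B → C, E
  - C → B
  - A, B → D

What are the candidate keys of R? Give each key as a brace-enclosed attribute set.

{A, B}, {A, C}

{A} never appears on the right of any FD, so every key must include it.
{A, B}⁺ = {A, B, C, D, E} — all of the relation — so {A, B} is a candidate key.
{A, C}⁺ = {A, B, C, D, E} — all of the relation — so {A, C} is a candidate key.
Any other superkey properly contains one of these, so there are no further candidate keys.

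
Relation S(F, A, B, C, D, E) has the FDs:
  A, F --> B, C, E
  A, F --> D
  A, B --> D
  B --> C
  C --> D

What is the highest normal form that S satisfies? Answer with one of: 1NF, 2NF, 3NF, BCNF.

2NF

Candidate key: {A, F}. Prime attributes: {A, F}.
A, B --> D: {A, B}⁺ = {A, B, C, D}, which is not all of the attributes, so the left side is not a superkey — BCNF is violated.
A, B --> D has non-prime {D} on the right and a non-superkey on the left, so 3NF fails.
No non-prime attribute depends on a proper subset of any candidate key, so 2NF holds.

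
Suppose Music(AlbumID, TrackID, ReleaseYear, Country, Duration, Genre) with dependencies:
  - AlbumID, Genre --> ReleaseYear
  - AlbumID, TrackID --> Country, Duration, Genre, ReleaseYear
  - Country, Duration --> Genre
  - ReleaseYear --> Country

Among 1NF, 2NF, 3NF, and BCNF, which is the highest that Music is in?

2NF

Candidate key: {AlbumID, TrackID}. Prime attributes: {AlbumID, TrackID}.
AlbumID, Genre --> ReleaseYear: {AlbumID, Genre}⁺ = {AlbumID, Country, Genre, ReleaseYear}, which is not all of the attributes, so the left side is not a superkey — BCNF is violated.
Because {ReleaseYear} is non-prime and the left side of AlbumID, Genre --> ReleaseYear is not a superkey, the relation is not in 3NF.
No proper subset of a key has a non-prime attribute in its closure, so there is no partial dependency; 2NF holds.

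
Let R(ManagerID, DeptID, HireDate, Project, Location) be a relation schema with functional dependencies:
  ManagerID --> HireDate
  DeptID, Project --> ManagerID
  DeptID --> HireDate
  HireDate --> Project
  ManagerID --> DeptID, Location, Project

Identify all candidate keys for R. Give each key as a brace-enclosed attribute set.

{DeptID}, {ManagerID}

{DeptID} is a candidate key since {DeptID}⁺ = {DeptID, HireDate, Location, ManagerID, Project} covers every attribute.
{ManagerID} is a candidate key since {ManagerID}⁺ = {DeptID, HireDate, Location, ManagerID, Project} covers every attribute.
No proper subset of any of these is a key, and no other minimal superkey exists.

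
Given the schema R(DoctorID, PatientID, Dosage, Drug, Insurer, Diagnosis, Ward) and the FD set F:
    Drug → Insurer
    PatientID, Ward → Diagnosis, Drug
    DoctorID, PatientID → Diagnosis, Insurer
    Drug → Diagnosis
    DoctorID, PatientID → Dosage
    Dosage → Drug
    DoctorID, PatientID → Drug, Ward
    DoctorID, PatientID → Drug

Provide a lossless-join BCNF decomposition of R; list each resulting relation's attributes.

{Diagnosis, Drug, Insurer}; {DoctorID, Dosage, PatientID, Ward}; {Drug, PatientID, Ward}

Candidate key of the original relation: {DoctorID, PatientID}.
{Diagnosis, DoctorID, Dosage, Drug, Insurer, PatientID, Ward}: {Drug} determines {Diagnosis, Drug, Insurer} here but is not a superkey — split on Drug → Diagnosis, Insurer, giving {Diagnosis, Drug, Insurer} and {DoctorID, Dosage, Drug, PatientID, Ward}.
{Diagnosis, Drug, Insurer} is in BCNF.
{DoctorID, Dosage, Drug, PatientID, Ward}: {PatientID, Ward} determines {Drug, PatientID, Ward} here but is not a superkey — split on PatientID, Ward → Drug, giving {Drug, PatientID, Ward} and {DoctorID, Dosage, PatientID, Ward}.
{Drug, PatientID, Ward} is in BCNF.
{DoctorID, Dosage, PatientID, Ward} is in BCNF.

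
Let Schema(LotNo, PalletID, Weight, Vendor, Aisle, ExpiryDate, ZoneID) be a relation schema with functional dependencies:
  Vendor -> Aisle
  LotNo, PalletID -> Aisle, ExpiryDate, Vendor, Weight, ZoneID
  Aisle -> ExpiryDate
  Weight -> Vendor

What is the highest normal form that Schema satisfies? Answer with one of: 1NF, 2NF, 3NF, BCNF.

2NF

Candidate key: {LotNo, PalletID}. Prime attributes: {LotNo, PalletID}.
Vendor -> Aisle: {Vendor}⁺ = {Aisle, ExpiryDate, Vendor}, which is not all of the attributes, so the left side is not a superkey — BCNF is violated.
Vendor -> Aisle has non-prime {Aisle} on the right and a non-superkey on the left, so 3NF fails.
No proper subset of a key has a non-prime attribute in its closure, so there is no partial dependency; 2NF holds.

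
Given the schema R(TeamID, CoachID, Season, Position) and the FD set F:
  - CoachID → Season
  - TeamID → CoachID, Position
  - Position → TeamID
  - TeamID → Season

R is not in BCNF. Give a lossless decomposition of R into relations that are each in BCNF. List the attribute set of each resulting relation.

{CoachID, Position, TeamID}; {CoachID, Season}

Candidate keys of the original relation: {Position}, {TeamID}.
Within {CoachID, Position, Season, TeamID}: {CoachID}⁺ ∩ {CoachID, Position, Season, TeamID} = {CoachID, Season}, not the whole set, so CoachID → Season violates BCNF; decompose into {CoachID, Season} and {CoachID, Position, TeamID}.
{CoachID, Season}: every determinant is a superkey — BCNF.
{CoachID, Position, TeamID}: every determinant is a superkey — BCNF.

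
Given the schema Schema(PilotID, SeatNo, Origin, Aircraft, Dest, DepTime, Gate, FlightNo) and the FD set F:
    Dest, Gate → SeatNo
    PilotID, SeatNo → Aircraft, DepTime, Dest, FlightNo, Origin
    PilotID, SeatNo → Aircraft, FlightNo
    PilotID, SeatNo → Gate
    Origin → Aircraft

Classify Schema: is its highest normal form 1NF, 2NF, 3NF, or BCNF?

Candidate keys: {Dest, Gate, PilotID}, {PilotID, SeatNo}. Prime attributes: {Dest, Gate, PilotID, SeatNo}.
For Dest, Gate → SeatNo we have {Dest, Gate}⁺ = {Dest, Gate, SeatNo}; {Dest, Gate} is not a superkey, so BCNF fails.
Origin → Aircraft determines the non-prime attribute {Aircraft} from a non-superkey — 3NF is violated.
Checking every proper subset of each key, none determines a non-prime attribute — 2NF is satisfied.

2NF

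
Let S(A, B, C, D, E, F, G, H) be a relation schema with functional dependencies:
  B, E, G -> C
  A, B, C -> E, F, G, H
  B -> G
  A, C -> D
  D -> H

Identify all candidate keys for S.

{A, B, C}, {A, B, E}

{A, B} never appear on the right of any FD, so every key must include all of them.
{A, B, C}⁺ = {A, B, C, D, E, F, G, H} — all of the relation — so {A, B, C} is a candidate key.
{A, B, E}⁺ = {A, B, C, D, E, F, G, H} — all of the relation — so {A, B, E} is a candidate key.
Any other superkey properly contains one of these, so there are no further candidate keys.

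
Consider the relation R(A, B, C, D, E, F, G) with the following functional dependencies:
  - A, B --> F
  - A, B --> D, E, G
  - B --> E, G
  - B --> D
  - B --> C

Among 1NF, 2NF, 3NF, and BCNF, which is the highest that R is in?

1NF

Candidate key: {A, B}. Prime attributes: {A, B}.
For B --> E, G we have {B}⁺ = {B, C, D, E, G}; {B} is not a superkey, so BCNF fails.
B --> E, G determines the non-prime attributes {E, G} from a non-superkey — 3NF is violated.
Since {B} ⊂ {A, B} and {B}⁺ ⊇ {C, D, E, G} with {C, D, E, G} non-prime, there is a partial dependency; 2NF fails.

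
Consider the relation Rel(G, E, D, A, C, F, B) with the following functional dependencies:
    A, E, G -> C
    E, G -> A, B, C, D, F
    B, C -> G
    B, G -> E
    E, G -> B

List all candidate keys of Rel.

{B, C}, {B, G}, {E, G}

{B, C}⁺ = {A, B, C, D, E, F, G}, which is every attribute, so {B, C} is a candidate key.
{B, G}⁺ = {A, B, C, D, E, F, G}, which is every attribute, so {B, G} is a candidate key.
{E, G}⁺ = {A, B, C, D, E, F, G}, which is every attribute, so {E, G} is a candidate key.
Any other superkey properly contains one of these, so there are no further candidate keys.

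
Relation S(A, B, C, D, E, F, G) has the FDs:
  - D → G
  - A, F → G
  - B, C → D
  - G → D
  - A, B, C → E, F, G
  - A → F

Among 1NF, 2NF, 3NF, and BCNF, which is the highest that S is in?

1NF

Candidate key: {A, B, C}. Prime attributes: {A, B, C}.
D → G breaks BCNF: {D}⁺ = {D, G}, so {D} is not a superkey.
D → G determines the non-prime attribute {G} from a non-superkey — 3NF is violated.
{A} is a proper subset of the key {A, B, C}, and {A}⁺ contains the non-prime attributes {D, F, G} — a partial dependency, so 2NF is violated.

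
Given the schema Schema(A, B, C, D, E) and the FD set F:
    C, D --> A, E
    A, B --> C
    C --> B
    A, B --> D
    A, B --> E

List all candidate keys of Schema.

{A, B}, {A, C}, {C, D}

Closure of {A, B} is {A, B, C, D, E}, the whole schema; {A, B} is a candidate key.
Closure of {A, C} is {A, B, C, D, E}, the whole schema; {A, C} is a candidate key.
Closure of {C, D} is {A, B, C, D, E}, the whole schema; {C, D} is a candidate key.
Any other superkey properly contains one of these, so there are no further candidate keys.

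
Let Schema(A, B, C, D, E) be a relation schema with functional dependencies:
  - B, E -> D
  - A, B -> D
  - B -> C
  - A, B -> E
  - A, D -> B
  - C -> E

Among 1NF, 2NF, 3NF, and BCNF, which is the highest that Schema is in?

Candidate keys: {A, B}, {A, D}. Prime attributes: {A, B, D}.
B, E -> D: {B, E}⁺ = {B, C, D, E}, which is not all of the attributes, so the left side is not a superkey — BCNF is violated.
Because {C} is non-prime and the left side of B -> C is not a superkey, the relation is not in 3NF.
Since {B} ⊂ {A, B} and {B}⁺ ⊇ {C, E} with {C, E} non-prime, there is a partial dependency; 2NF fails.

1NF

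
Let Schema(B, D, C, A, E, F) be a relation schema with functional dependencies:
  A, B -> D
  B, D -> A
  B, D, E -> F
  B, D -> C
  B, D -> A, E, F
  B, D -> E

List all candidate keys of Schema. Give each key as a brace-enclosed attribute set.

{B} never appears on the right of any FD, so every key must include it.
{A, B}⁺ = {A, B, C, D, E, F}, which is every attribute, so {A, B} is a candidate key.
{B, D}⁺ = {A, B, C, D, E, F}, which is every attribute, so {B, D} is a candidate key.
Any other superkey properly contains one of these, so there are no further candidate keys.

{A, B}, {B, D}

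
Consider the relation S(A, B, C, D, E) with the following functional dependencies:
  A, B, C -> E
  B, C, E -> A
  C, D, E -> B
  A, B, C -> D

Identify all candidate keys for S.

{A, B, C}, {B, C, E}, {C, D, E}

{C} never appears on the right of any FD, so every key must include it.
{A, B, C}⁺ = {A, B, C, D, E} — all of the relation — so {A, B, C} is a candidate key.
{B, C, E}⁺ = {A, B, C, D, E} — all of the relation — so {B, C, E} is a candidate key.
{C, D, E}⁺ = {A, B, C, D, E} — all of the relation — so {C, D, E} is a candidate key.
No proper subset of any of these is a key, and no other minimal superkey exists.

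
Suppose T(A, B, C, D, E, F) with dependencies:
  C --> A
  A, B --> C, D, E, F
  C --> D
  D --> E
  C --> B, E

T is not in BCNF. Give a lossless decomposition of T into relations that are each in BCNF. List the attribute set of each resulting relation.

{A, B, C, D, F}; {D, E}

Candidate keys of the original relation: {A, B}, {C}.
{A, B, C, D, E, F}: {D} determines {D, E} here but is not a superkey — split on D --> E, giving {D, E} and {A, B, C, D, F}.
{D, E} has no BCNF violation.
{A, B, C, D, F} has no BCNF violation.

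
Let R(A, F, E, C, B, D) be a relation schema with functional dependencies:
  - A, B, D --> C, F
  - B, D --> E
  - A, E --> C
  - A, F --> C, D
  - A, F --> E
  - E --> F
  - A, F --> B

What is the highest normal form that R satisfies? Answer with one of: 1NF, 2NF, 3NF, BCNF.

3NF

Candidate keys: {A, B, D}, {A, E}, {A, F}. Prime attributes: {A, B, D, E, F}.
For B, D --> E we have {B, D}⁺ = {B, D, E, F}; {B, D} is not a superkey, so BCNF fails.
But every attribute on its right side ({E}) is prime, and the same holds for every other non-superkey FD, so 3NF still holds.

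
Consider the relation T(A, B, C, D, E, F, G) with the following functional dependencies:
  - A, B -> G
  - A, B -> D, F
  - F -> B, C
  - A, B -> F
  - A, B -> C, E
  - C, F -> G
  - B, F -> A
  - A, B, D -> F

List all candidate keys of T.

{F}⁺ = {A, B, C, D, E, F, G} — all of the relation — so {F} is a candidate key.
{A, B}⁺ = {A, B, C, D, E, F, G} — all of the relation — so {A, B} is a candidate key.
These are minimal and exhaustive — every other superkey contains one of them.

{A, B}, {F}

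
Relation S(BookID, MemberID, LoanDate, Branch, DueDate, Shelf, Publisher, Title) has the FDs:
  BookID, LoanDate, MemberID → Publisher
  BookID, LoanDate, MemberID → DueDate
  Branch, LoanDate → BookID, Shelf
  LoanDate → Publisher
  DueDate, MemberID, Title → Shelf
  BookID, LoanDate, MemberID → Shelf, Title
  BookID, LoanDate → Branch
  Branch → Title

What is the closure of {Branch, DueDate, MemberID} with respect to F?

{Branch, DueDate, MemberID, Shelf, Title}

Start with {Branch, DueDate, MemberID}.
Branch → Title applies; add {Title} → now {Branch, DueDate, MemberID, Title}.
DueDate, MemberID, Title → Shelf applies; add {Shelf} → now {Branch, DueDate, MemberID, Shelf, Title}.
No further FD applies.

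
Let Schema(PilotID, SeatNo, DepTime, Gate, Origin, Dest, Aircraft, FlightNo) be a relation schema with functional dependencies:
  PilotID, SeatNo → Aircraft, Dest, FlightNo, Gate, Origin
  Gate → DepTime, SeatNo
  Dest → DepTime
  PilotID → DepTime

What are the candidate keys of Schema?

{Gate, PilotID}, {PilotID, SeatNo}

Attributes never on any right-hand side: {PilotID} — every candidate key must contain it.
{Gate, PilotID}⁺ = {Aircraft, DepTime, Dest, FlightNo, Gate, Origin, PilotID, SeatNo} — all of the relation — so {Gate, PilotID} is a candidate key.
{PilotID, SeatNo}⁺ = {Aircraft, DepTime, Dest, FlightNo, Gate, Origin, PilotID, SeatNo} — all of the relation — so {PilotID, SeatNo} is a candidate key.
These are minimal and exhaustive — every other superkey contains one of them.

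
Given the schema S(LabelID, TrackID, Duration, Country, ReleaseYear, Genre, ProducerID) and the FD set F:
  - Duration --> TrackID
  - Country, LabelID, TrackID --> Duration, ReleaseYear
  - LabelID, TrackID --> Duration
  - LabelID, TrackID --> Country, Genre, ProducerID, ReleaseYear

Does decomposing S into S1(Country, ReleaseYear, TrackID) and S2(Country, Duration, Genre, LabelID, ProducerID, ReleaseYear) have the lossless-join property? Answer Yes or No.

S1 ∩ S2 = {Country, ReleaseYear}; its closure under F is {Country, ReleaseYear}.
S1 ⊄ {Country, ReleaseYear} and S2 ⊄ {Country, ReleaseYear}, so the split is lossy.

No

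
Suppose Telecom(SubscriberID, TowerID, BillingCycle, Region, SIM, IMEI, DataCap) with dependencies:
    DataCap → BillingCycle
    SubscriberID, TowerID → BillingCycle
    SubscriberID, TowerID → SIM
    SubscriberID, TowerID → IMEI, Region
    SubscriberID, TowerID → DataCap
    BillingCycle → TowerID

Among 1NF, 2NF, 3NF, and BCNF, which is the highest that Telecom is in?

3NF

Candidate keys: {BillingCycle, SubscriberID}, {DataCap, SubscriberID}, {SubscriberID, TowerID}. Prime attributes: {BillingCycle, DataCap, SubscriberID, TowerID}.
DataCap → BillingCycle breaks BCNF: {DataCap}⁺ = {BillingCycle, DataCap, TowerID}, so {DataCap} is not a superkey.
Since {BillingCycle} ⊆ prime attributes and every other non-superkey FD also has a prime right side, the schema is in 3NF.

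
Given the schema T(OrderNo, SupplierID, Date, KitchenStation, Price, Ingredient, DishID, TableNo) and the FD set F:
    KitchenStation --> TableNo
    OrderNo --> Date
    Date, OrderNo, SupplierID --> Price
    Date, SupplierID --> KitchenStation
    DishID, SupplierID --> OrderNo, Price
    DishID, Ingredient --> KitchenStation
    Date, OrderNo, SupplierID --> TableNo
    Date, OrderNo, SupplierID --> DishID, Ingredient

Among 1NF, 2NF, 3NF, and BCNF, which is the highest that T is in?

1NF

Candidate keys: {DishID, SupplierID}, {OrderNo, SupplierID}. Prime attributes: {DishID, OrderNo, SupplierID}.
KitchenStation --> TableNo breaks BCNF: {KitchenStation}⁺ = {KitchenStation, TableNo}, so {KitchenStation} is not a superkey.
KitchenStation --> TableNo has non-prime {TableNo} on the right and a non-superkey on the left, so 3NF fails.
{OrderNo} is a proper subset of the key {OrderNo, SupplierID}, and {OrderNo}⁺ contains the non-prime attribute {Date} — a partial dependency, so 2NF is violated.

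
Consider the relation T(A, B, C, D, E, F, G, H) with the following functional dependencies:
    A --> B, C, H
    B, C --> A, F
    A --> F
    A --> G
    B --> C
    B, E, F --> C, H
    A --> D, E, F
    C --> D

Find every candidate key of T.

{A}, {B}

{A}⁺ = {A, B, C, D, E, F, G, H}, which is every attribute, so {A} is a candidate key.
{B}⁺ = {A, B, C, D, E, F, G, H}, which is every attribute, so {B} is a candidate key.
These are minimal and exhaustive — every other superkey contains one of them.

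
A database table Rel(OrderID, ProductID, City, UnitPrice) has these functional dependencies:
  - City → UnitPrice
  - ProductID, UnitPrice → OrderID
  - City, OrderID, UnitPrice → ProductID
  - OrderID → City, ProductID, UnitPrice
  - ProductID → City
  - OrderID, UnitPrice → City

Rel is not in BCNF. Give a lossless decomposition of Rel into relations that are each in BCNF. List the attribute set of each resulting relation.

{City, OrderID, ProductID}; {City, UnitPrice}

Candidate keys of the original relation: {OrderID}, {ProductID}.
Within {City, OrderID, ProductID, UnitPrice}: {City}⁺ ∩ {City, OrderID, ProductID, UnitPrice} = {City, UnitPrice}, not the whole set, so City → UnitPrice violates BCNF; decompose into {City, UnitPrice} and {City, OrderID, ProductID}.
{City, UnitPrice}: every determinant is a superkey — BCNF.
{City, OrderID, ProductID}: every determinant is a superkey — BCNF.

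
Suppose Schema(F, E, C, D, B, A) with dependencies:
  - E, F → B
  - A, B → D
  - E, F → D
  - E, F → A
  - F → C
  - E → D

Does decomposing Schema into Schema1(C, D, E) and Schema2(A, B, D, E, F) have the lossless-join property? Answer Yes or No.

No

Common attributes: {D, E}; their closure is {D, E}.
Neither Schema1 nor Schema2 is contained in that closure, so the decomposition is lossy.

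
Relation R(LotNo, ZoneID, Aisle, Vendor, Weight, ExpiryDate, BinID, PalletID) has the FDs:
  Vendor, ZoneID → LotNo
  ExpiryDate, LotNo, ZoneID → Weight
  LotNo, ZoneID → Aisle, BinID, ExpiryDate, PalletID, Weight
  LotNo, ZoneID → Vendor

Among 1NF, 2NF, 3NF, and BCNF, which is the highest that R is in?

BCNF

Candidate keys: {LotNo, ZoneID}, {Vendor, ZoneID}. Prime attributes: {LotNo, Vendor, ZoneID}.
Every FD has a superkey on the left, so the relation is in BCNF.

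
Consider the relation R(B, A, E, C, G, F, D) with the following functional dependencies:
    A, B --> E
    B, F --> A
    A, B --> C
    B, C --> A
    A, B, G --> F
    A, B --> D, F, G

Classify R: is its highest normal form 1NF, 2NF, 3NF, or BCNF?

BCNF

Candidate keys: {A, B}, {B, C}, {B, F}. Prime attributes: {A, B, C, F}.
Every FD has a superkey on the left, so the relation is in BCNF.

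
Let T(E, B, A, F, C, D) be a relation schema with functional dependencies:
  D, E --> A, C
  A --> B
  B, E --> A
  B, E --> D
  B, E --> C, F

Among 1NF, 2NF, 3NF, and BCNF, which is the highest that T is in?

Candidate keys: {A, E}, {B, E}, {D, E}. Prime attributes: {A, B, D, E}.
For A --> B we have {A}⁺ = {A, B}; {A} is not a superkey, so BCNF fails.
But every attribute on its right side ({B}) is prime, and the same holds for every other non-superkey FD, so 3NF still holds.

3NF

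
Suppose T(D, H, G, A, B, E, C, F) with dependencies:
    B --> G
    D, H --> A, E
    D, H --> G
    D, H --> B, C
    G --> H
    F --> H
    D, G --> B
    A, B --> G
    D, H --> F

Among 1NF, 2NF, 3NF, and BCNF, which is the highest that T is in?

3NF

Candidate keys: {B, D}, {D, F}, {D, G}, {D, H}. Prime attributes: {B, D, F, G, H}.
For B --> G we have {B}⁺ = {B, G, H}; {B} is not a superkey, so BCNF fails.
Its right-hand attributes {G} are all prime, as are those of every other non-superkey FD — the relation is in 3NF.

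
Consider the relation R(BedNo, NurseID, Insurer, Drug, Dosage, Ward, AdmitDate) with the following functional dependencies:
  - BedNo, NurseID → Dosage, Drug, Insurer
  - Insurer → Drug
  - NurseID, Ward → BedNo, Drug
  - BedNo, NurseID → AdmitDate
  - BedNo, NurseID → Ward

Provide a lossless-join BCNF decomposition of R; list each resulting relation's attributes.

Candidate keys of the original relation: {BedNo, NurseID}, {NurseID, Ward}.
{AdmitDate, BedNo, Dosage, Drug, Insurer, NurseID, Ward}: {Insurer} determines {Drug, Insurer} here but is not a superkey — split on Insurer → Drug, giving {Drug, Insurer} and {AdmitDate, BedNo, Dosage, Insurer, NurseID, Ward}.
{Drug, Insurer}: every determinant is a superkey — BCNF.
{AdmitDate, BedNo, Dosage, Insurer, NurseID, Ward}: every determinant is a superkey — BCNF.

{AdmitDate, BedNo, Dosage, Insurer, NurseID, Ward}; {Drug, Insurer}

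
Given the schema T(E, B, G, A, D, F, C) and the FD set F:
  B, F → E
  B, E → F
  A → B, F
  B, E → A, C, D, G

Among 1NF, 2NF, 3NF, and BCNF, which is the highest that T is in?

Candidate keys: {A}, {B, E}, {B, F}. Prime attributes: {A, B, E, F}.
Each dependency's left side is a superkey — BCNF holds.

BCNF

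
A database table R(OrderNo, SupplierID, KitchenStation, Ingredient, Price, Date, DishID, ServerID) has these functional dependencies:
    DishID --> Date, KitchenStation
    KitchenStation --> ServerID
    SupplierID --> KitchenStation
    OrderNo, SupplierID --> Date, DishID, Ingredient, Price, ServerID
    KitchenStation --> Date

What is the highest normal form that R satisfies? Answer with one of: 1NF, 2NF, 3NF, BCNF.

Candidate key: {OrderNo, SupplierID}. Prime attributes: {OrderNo, SupplierID}.
DishID --> Date, KitchenStation breaks BCNF: {DishID}⁺ = {Date, DishID, KitchenStation, ServerID}, so {DishID} is not a superkey.
DishID --> Date, KitchenStation has non-prime {Date, KitchenStation} on the right and a non-superkey on the left, so 3NF fails.
Since {SupplierID} ⊂ {OrderNo, SupplierID} and {SupplierID}⁺ ⊇ {Date, KitchenStation, ServerID} with {Date, KitchenStation, ServerID} non-prime, there is a partial dependency; 2NF fails.

1NF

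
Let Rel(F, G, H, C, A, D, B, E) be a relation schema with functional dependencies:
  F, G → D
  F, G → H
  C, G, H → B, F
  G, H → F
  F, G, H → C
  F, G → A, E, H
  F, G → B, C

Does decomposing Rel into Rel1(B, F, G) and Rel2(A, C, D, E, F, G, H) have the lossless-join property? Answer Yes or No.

Yes

Common attributes: {F, G}; their closure is {A, B, C, D, E, F, G, H}.
This includes all of Rel1, so the common attributes are a superkey of Rel1 — the join is lossless.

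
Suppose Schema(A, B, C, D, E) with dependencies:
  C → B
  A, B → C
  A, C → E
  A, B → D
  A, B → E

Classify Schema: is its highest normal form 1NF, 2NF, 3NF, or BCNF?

3NF

Candidate keys: {A, B}, {A, C}. Prime attributes: {A, B, C}.
C → B: {C}⁺ = {B, C}, which is not all of the attributes, so the left side is not a superkey — BCNF is violated.
Its right-hand attributes {B} are all prime, as are those of every other non-superkey FD — the relation is in 3NF.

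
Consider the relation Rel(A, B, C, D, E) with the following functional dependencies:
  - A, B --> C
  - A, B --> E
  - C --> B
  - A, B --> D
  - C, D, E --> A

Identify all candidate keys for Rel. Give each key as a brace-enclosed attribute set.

{A, B}, {A, C}, {C, D, E}

{A, B}⁺ = {A, B, C, D, E} — all of the relation — so {A, B} is a candidate key.
{A, C}⁺ = {A, B, C, D, E} — all of the relation — so {A, C} is a candidate key.
{C, D, E}⁺ = {A, B, C, D, E} — all of the relation — so {C, D, E} is a candidate key.
These are minimal and exhaustive — every other superkey contains one of them.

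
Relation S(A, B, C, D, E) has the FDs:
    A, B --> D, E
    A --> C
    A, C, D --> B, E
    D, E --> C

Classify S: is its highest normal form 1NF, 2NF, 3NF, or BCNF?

Candidate keys: {A, B}, {A, D}. Prime attributes: {A, B, D}.
For A --> C we have {A}⁺ = {A, C}; {A} is not a superkey, so BCNF fails.
A --> C has non-prime {C} on the right and a non-superkey on the left, so 3NF fails.
Since {A} ⊂ {A, B} and {A}⁺ ⊇ {C} with {C} non-prime, there is a partial dependency; 2NF fails.

1NF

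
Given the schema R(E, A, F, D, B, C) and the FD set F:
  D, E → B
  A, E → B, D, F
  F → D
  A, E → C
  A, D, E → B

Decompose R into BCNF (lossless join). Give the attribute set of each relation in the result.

Candidate key of the original relation: {A, E}.
{A, B, C, D, E, F}: {D, E} determines {B, D, E} here but is not a superkey — split on D, E → B, giving {B, D, E} and {A, C, D, E, F}.
{B, D, E}: every determinant is a superkey — BCNF.
{A, C, D, E, F}: {F} determines {D, F} here but is not a superkey — split on F → D, giving {D, F} and {A, C, E, F}.
{D, F}: every determinant is a superkey — BCNF.
{A, C, E, F}: every determinant is a superkey — BCNF.

{A, C, E, F}; {B, D, E}; {D, F}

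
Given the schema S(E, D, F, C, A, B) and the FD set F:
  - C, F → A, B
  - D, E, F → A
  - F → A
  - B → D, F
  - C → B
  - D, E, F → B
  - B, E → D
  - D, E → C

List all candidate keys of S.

{E} never appears on the right of any FD, so every key must include it.
{B, E}⁺ = {A, B, C, D, E, F} — all of the relation — so {B, E} is a candidate key.
{C, E}⁺ = {A, B, C, D, E, F} — all of the relation — so {C, E} is a candidate key.
{D, E}⁺ = {A, B, C, D, E, F} — all of the relation — so {D, E} is a candidate key.
No proper subset of any of these is a key, and no other minimal superkey exists.

{B, E}, {C, E}, {D, E}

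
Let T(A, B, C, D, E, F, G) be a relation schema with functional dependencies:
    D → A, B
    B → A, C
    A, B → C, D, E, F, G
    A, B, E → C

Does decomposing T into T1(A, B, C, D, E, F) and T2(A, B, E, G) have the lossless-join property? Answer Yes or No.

Yes

T1 ∩ T2 = {A, B, E}; its closure under F is {A, B, C, D, E, F, G}.
Since T1 ⊆ {A, B, C, D, E, F, G}, the intersection is a superkey of T1; the decomposition is lossless.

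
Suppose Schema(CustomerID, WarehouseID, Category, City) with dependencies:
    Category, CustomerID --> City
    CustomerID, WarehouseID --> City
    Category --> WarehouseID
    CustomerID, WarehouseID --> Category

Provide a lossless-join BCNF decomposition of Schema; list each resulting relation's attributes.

Candidate keys of the original relation: {Category, CustomerID}, {CustomerID, WarehouseID}.
{Category, City, CustomerID, WarehouseID}: {Category} determines {Category, WarehouseID} here but is not a superkey — split on Category --> WarehouseID, giving {Category, WarehouseID} and {Category, City, CustomerID}.
{Category, WarehouseID}: every determinant is a superkey — BCNF.
{Category, City, CustomerID}: every determinant is a superkey — BCNF.

{Category, City, CustomerID}; {Category, WarehouseID}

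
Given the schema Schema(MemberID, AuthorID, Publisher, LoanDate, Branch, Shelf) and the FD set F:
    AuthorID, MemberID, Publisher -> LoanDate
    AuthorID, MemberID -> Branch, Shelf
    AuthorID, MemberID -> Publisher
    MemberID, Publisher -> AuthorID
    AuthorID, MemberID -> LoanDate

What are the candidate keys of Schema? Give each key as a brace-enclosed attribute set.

{AuthorID, MemberID}, {MemberID, Publisher}

{MemberID} never appears on the right of any FD, so every key must include it.
{AuthorID, MemberID}⁺ = {AuthorID, Branch, LoanDate, MemberID, Publisher, Shelf} — all of the relation — so {AuthorID, MemberID} is a candidate key.
{MemberID, Publisher}⁺ = {AuthorID, Branch, LoanDate, MemberID, Publisher, Shelf} — all of the relation — so {MemberID, Publisher} is a candidate key.
No proper subset of any of these is a key, and no other minimal superkey exists.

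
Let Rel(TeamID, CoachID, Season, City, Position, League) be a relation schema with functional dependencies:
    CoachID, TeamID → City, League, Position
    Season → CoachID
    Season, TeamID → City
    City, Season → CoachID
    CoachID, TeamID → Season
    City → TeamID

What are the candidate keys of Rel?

{City, CoachID}, {City, Season}, {CoachID, TeamID}, {Season, TeamID}

Closure of {City, CoachID} is {City, CoachID, League, Position, Season, TeamID}, the whole schema; {City, CoachID} is a candidate key.
Closure of {City, Season} is {City, CoachID, League, Position, Season, TeamID}, the whole schema; {City, Season} is a candidate key.
Closure of {CoachID, TeamID} is {City, CoachID, League, Position, Season, TeamID}, the whole schema; {CoachID, TeamID} is a candidate key.
Closure of {Season, TeamID} is {City, CoachID, League, Position, Season, TeamID}, the whole schema; {Season, TeamID} is a candidate key.
No proper subset of any of these is a key, and no other minimal superkey exists.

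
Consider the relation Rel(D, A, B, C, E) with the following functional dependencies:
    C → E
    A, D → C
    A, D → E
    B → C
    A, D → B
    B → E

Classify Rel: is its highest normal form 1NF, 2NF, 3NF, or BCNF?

Candidate key: {A, D}. Prime attributes: {A, D}.
For C → E we have {C}⁺ = {C, E}; {C} is not a superkey, so BCNF fails.
Because {E} is non-prime and the left side of C → E is not a superkey, the relation is not in 3NF.
No proper subset of a key has a non-prime attribute in its closure, so there is no partial dependency; 2NF holds.

2NF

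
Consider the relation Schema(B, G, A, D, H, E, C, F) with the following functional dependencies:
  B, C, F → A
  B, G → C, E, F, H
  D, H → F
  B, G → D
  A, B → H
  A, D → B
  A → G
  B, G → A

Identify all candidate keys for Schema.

{A, B}⁺ = {A, B, C, D, E, F, G, H} — all of the relation — so {A, B} is a candidate key.
{A, D}⁺ = {A, B, C, D, E, F, G, H} — all of the relation — so {A, D} is a candidate key.
{B, G}⁺ = {A, B, C, D, E, F, G, H} — all of the relation — so {B, G} is a candidate key.
{B, C, F}⁺ = {A, B, C, D, E, F, G, H} — all of the relation — so {B, C, F} is a candidate key.
{B, C, D, H}⁺ = {A, B, C, D, E, F, G, H} — all of the relation — so {B, C, D, H} is a candidate key.
These are minimal and exhaustive — every other superkey contains one of them.

{A, B}, {A, D}, {B, C, D, H}, {B, C, F}, {B, G}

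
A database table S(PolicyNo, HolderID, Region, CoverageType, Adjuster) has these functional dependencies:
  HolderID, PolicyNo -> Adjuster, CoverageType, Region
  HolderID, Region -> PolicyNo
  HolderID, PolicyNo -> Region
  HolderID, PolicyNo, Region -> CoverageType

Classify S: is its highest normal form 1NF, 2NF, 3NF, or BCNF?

BCNF

Candidate keys: {HolderID, PolicyNo}, {HolderID, Region}. Prime attributes: {HolderID, PolicyNo, Region}.
Every FD has a superkey on the left, so the relation is in BCNF.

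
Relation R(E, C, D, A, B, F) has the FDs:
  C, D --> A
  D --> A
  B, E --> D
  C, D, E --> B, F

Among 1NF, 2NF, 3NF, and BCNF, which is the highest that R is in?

1NF

Candidate keys: {B, C, E}, {C, D, E}. Prime attributes: {B, C, D, E}.
C, D --> A: {C, D}⁺ = {A, C, D}, which is not all of the attributes, so the left side is not a superkey — BCNF is violated.
Because {A} is non-prime and the left side of C, D --> A is not a superkey, the relation is not in 3NF.
Since {B, E} ⊂ {B, C, E} and {B, E}⁺ ⊇ {A} with {A} non-prime, there is a partial dependency; 2NF fails.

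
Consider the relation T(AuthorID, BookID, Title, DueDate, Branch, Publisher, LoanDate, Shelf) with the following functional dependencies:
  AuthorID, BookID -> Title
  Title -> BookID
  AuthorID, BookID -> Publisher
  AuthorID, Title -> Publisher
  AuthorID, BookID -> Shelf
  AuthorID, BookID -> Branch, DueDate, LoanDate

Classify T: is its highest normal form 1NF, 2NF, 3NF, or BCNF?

Candidate keys: {AuthorID, BookID}, {AuthorID, Title}. Prime attributes: {AuthorID, BookID, Title}.
For Title -> BookID we have {Title}⁺ = {BookID, Title}; {Title} is not a superkey, so BCNF fails.
Its right-hand attributes {BookID} are all prime, as are those of every other non-superkey FD — the relation is in 3NF.

3NF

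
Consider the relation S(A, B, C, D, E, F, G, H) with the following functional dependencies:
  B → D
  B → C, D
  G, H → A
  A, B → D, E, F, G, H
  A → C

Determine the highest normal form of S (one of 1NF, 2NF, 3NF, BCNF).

1NF

Candidate keys: {A, B}, {B, G, H}. Prime attributes: {A, B, G, H}.
B → D: {B}⁺ = {B, C, D}, which is not all of the attributes, so the left side is not a superkey — BCNF is violated.
Because {D} is non-prime and the left side of B → D is not a superkey, the relation is not in 3NF.
{A} is a proper subset of the key {A, B}, and {A}⁺ contains the non-prime attribute {C} — a partial dependency, so 2NF is violated.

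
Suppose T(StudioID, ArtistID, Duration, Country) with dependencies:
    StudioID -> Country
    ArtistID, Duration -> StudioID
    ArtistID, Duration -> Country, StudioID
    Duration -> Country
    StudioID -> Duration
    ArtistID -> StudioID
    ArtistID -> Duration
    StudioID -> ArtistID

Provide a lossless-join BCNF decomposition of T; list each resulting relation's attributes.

Candidate keys of the original relation: {ArtistID}, {StudioID}.
{ArtistID, Country, Duration, StudioID}: {Duration} determines {Country, Duration} here but is not a superkey — split on Duration -> Country, giving {Country, Duration} and {ArtistID, Duration, StudioID}.
{Country, Duration}: every determinant is a superkey — BCNF.
{ArtistID, Duration, StudioID}: every determinant is a superkey — BCNF.

{ArtistID, Duration, StudioID}; {Country, Duration}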